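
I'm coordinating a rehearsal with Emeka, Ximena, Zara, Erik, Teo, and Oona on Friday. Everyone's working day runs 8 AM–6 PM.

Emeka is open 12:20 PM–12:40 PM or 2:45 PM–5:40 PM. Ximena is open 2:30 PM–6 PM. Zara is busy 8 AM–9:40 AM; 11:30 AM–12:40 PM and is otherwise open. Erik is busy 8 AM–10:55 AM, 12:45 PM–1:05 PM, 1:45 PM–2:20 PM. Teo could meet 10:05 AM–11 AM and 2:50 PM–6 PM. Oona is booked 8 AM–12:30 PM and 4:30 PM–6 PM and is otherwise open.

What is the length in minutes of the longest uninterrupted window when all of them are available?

Emeka free: 12:20-12:40, 14:45-17:40.
Ximena free: 14:30-18:00.
Zara free: 09:40-11:30, 12:40-18:00 (invert busy blocks within the working day).
Erik free: 10:55-12:45, 13:05-13:45, 14:20-18:00 (invert busy blocks within the working day).
Teo free: 10:05-11:00, 14:50-18:00.
Oona free: 12:30-16:30 (invert busy blocks within the working day).
Emeka ∩ Ximena: 14:45-17:40.
Emeka ∩ Ximena ∩ Zara: 14:45-17:40.
Emeka ∩ Ximena ∩ Zara ∩ Erik: 14:45-17:40.
Emeka ∩ Ximena ∩ Zara ∩ Erik ∩ Teo: 14:50-17:40.
Emeka ∩ Ximena ∩ Zara ∩ Erik ∩ Teo ∩ Oona: 14:50-16:30.
So the common availability across everyone is 14:50-16:30.
The longest is 14:50-16:30 at 100 minutes.

100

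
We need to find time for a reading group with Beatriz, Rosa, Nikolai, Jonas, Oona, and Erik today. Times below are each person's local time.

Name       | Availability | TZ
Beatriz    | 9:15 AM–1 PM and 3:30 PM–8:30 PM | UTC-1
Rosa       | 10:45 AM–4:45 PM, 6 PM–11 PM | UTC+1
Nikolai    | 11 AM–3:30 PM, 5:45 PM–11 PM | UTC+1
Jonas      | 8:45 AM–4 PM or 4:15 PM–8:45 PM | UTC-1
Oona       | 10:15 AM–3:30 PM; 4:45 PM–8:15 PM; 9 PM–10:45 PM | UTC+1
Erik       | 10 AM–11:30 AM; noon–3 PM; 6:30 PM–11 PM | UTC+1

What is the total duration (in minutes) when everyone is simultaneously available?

Beatriz in UTC: 10:15-14:00, 16:30-21:30 (add 1h to convert from UTC-1).
Rosa in UTC: 09:45-15:45, 17:00-22:00 (subtract 1h to convert from UTC+1).
Nikolai in UTC: 10:00-14:30, 16:45-22:00 (subtract 1h to convert from UTC+1).
Jonas in UTC: 09:45-17:00, 17:15-21:45 (add 1h to convert from UTC-1).
Oona in UTC: 09:15-14:30, 15:45-19:15, 20:00-21:45 (subtract 1h to convert from UTC+1).
Erik in UTC: 09:00-10:30, 11:00-14:00, 17:30-22:00 (subtract 1h to convert from UTC+1).
Beatriz ∩ Rosa: 10:15-14:00, 17:00-21:30.
Beatriz ∩ Rosa ∩ Nikolai: 10:15-14:00, 17:00-21:30.
Beatriz ∩ Rosa ∩ Nikolai ∩ Jonas: 10:15-14:00, 17:15-21:30.
Beatriz ∩ Rosa ∩ Nikolai ∩ Jonas ∩ Oona: 10:15-14:00, 17:15-19:15, 20:00-21:30.
Beatriz ∩ Rosa ∩ Nikolai ∩ Jonas ∩ Oona ∩ Erik: 10:15-10:30, 11:00-14:00, 17:30-19:15, 20:00-21:30.
Those are the intersection windows.
Summing the common windows: 15 + 180 + 105 + 90 = 390 minutes.

390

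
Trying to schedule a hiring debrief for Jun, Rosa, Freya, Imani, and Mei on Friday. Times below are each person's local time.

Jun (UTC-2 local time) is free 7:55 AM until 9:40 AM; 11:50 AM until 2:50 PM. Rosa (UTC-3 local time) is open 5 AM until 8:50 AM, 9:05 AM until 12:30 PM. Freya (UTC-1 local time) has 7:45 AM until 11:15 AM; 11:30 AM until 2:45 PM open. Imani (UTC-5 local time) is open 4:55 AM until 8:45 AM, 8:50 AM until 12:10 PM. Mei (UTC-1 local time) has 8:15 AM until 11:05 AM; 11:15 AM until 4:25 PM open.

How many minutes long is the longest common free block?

Jun in UTC: 09:55-11:40, 13:50-16:50 (add 2h to convert from UTC-2).
Rosa in UTC: 08:00-11:50, 12:05-15:30 (add 3h to convert from UTC-3).
Freya in UTC: 08:45-12:15, 12:30-15:45 (add 1h to convert from UTC-1).
Imani in UTC: 09:55-13:45, 13:50-17:10 (add 5h to convert from UTC-5).
Mei in UTC: 09:15-12:05, 12:15-17:25 (add 1h to convert from UTC-1).
Jun ∩ Rosa: 09:55-11:40, 13:50-15:30.
Jun ∩ Rosa ∩ Freya: 09:55-11:40, 13:50-15:30.
Jun ∩ Rosa ∩ Freya ∩ Imani: 09:55-11:40, 13:50-15:30.
Jun ∩ Rosa ∩ Freya ∩ Imani ∩ Mei: 09:55-11:40, 13:50-15:30.
The longest is 09:55-11:40 at 105 minutes.

105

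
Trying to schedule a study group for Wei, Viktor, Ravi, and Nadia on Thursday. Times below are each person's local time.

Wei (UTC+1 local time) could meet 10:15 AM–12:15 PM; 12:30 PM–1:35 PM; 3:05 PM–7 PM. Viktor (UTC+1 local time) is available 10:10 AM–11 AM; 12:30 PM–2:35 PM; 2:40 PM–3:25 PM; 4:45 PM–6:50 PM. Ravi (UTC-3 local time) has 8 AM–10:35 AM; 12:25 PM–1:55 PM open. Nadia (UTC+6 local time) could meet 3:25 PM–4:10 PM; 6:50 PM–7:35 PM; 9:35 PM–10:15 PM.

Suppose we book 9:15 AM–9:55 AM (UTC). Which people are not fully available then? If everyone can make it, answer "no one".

Nadia, Ravi

Wei in UTC: 09:15-11:15, 11:30-12:35, 14:05-18:00 (subtract 1h to convert from UTC+1).
Viktor in UTC: 09:10-10:00, 11:30-13:35, 13:40-14:25, 15:45-17:50 (subtract 1h to convert from UTC+1).
Ravi in UTC: 11:00-13:35, 15:25-16:55 (add 3h to convert from UTC-3).
Nadia in UTC: 09:25-10:10, 12:50-13:35, 15:35-16:15 (subtract 6h to convert from UTC+6).
Wei: free for 09:15-09:55. Viktor: free for 09:15-09:55. Ravi: not fully free for 09:15-09:55. Nadia: not fully free for 09:15-09:55.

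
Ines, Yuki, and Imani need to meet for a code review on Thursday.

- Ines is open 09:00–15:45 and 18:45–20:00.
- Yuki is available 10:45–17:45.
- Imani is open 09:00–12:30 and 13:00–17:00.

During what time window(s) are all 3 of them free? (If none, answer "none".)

10:45-12:30, 13:00-15:45

Ines ∩ Yuki: 10:45-15:45.
Ines ∩ Yuki ∩ Imani: 10:45-12:30, 13:00-15:45.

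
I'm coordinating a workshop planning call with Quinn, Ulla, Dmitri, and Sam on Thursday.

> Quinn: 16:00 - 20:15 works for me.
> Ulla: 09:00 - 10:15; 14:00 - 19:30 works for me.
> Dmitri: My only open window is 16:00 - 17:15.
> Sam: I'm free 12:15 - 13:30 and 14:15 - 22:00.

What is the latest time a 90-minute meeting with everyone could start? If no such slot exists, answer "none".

none

Quinn ∩ Ulla: 16:00-19:30.
Quinn ∩ Ulla ∩ Dmitri: 16:00-17:15.
Quinn ∩ Ulla ∩ Dmitri ∩ Sam: 16:00-17:15.
No common window is at least 90 minutes long.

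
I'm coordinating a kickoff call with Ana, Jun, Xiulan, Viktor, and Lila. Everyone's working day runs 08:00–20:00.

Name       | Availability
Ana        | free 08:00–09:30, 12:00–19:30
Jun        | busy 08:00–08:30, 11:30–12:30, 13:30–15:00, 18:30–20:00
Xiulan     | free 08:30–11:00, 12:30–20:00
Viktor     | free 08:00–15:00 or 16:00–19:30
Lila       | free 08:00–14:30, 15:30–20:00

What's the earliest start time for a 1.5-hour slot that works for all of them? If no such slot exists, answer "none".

16:00

Ana free: 08:00-09:30, 12:00-19:30.
Jun free: 08:30-11:30, 12:30-13:30, 15:00-18:30 (invert busy blocks within the working day).
Xiulan free: 08:30-11:00, 12:30-20:00.
Viktor free: 08:00-15:00, 16:00-19:30.
Lila free: 08:00-14:30, 15:30-20:00.
Ana ∩ Jun: 08:30-09:30, 12:30-13:30, 15:00-18:30.
Ana ∩ Jun ∩ Xiulan: 08:30-09:30, 12:30-13:30, 15:00-18:30.
Ana ∩ Jun ∩ Xiulan ∩ Viktor: 08:30-09:30, 12:30-13:30, 16:00-18:30.
Ana ∩ Jun ∩ Xiulan ∩ Viktor ∩ Lila: 08:30-09:30, 12:30-13:30, 16:00-18:30.
The first common window of at least 90 minutes is 16:00-18:30, so the earliest start is 16:00.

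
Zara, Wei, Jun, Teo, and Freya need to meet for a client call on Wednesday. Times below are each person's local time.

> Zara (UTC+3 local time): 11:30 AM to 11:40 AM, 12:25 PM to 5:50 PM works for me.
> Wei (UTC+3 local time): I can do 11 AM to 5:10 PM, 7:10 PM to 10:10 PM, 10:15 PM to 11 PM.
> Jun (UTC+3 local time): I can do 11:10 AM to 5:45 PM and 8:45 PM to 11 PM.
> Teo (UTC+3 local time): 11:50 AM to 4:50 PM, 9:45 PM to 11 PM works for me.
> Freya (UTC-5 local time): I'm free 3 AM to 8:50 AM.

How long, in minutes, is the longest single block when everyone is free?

Zara in UTC: 08:30-08:40, 09:25-14:50 (subtract 3h to convert from UTC+3).
Wei in UTC: 08:00-14:10, 16:10-19:10, 19:15-20:00 (subtract 3h to convert from UTC+3).
Jun in UTC: 08:10-14:45, 17:45-20:00 (subtract 3h to convert from UTC+3).
Teo in UTC: 08:50-13:50, 18:45-20:00 (subtract 3h to convert from UTC+3).
Freya in UTC: 08:00-13:50 (add 5h to convert from UTC-5).
Zara ∩ Wei: 08:30-08:40, 09:25-14:10.
Zara ∩ Wei ∩ Jun: 08:30-08:40, 09:25-14:10.
Zara ∩ Wei ∩ Jun ∩ Teo: 09:25-13:50.
Zara ∩ Wei ∩ Jun ∩ Teo ∩ Freya: 09:25-13:50.
So the common availability across everyone is 09:25-13:50.
The longest is 09:25-13:50 at 265 minutes.

265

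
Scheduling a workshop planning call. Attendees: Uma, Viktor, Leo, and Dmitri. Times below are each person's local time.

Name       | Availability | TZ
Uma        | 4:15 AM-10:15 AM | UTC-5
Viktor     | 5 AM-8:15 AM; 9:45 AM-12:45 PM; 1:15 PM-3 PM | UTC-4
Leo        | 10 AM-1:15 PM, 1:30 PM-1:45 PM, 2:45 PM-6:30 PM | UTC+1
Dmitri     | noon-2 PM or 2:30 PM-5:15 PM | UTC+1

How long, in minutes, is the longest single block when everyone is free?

Uma in UTC: 09:15-15:15 (add 5h to convert from UTC-5).
Viktor in UTC: 09:00-12:15, 13:45-16:45, 17:15-19:00 (add 4h to convert from UTC-4).
Leo in UTC: 09:00-12:15, 12:30-12:45, 13:45-17:30 (subtract 1h to convert from UTC+1).
Dmitri in UTC: 11:00-13:00, 13:30-16:15 (subtract 1h to convert from UTC+1).
Uma ∩ Viktor: 09:15-12:15, 13:45-15:15.
Uma ∩ Viktor ∩ Leo: 09:15-12:15, 13:45-15:15.
Uma ∩ Viktor ∩ Leo ∩ Dmitri: 11:00-12:15, 13:45-15:15.
The longest is 13:45-15:15 at 90 minutes.

90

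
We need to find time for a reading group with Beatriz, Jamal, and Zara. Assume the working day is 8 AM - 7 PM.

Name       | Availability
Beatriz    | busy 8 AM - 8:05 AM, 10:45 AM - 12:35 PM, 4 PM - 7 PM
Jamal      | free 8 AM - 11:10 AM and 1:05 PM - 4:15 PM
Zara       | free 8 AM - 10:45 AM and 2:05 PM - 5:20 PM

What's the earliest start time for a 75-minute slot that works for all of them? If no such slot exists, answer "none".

08:05

Beatriz free: 08:05-10:45, 12:35-16:00 (invert busy blocks within the working day).
Jamal free: 08:00-11:10, 13:05-16:15.
Zara free: 08:00-10:45, 14:05-17:20.
Beatriz ∩ Jamal: 08:05-10:45, 13:05-16:00.
Beatriz ∩ Jamal ∩ Zara: 08:05-10:45, 14:05-16:00.
The first common window of at least 75 minutes is 08:05-10:45, so the earliest start is 08:05.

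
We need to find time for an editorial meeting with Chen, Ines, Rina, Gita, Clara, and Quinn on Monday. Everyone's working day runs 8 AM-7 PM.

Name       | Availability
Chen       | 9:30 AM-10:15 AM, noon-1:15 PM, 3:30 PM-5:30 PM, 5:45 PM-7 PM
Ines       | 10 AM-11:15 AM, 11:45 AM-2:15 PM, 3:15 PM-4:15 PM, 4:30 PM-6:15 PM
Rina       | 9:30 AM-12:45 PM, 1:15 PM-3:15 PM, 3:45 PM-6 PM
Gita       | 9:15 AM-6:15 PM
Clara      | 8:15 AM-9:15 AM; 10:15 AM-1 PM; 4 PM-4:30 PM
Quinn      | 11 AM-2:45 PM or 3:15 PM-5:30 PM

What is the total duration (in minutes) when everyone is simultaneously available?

Chen ∩ Ines: 10:00-10:15, 12:00-13:15, 15:30-16:15, 16:30-17:30, 17:45-18:15.
Chen ∩ Ines ∩ Rina: 10:00-10:15, 12:00-12:45, 15:45-16:15, 16:30-17:30, 17:45-18:00.
Chen ∩ Ines ∩ Rina ∩ Gita: 10:00-10:15, 12:00-12:45, 15:45-16:15, 16:30-17:30, 17:45-18:00.
Chen ∩ Ines ∩ Rina ∩ Gita ∩ Clara: 12:00-12:45, 16:00-16:15.
Chen ∩ Ines ∩ Rina ∩ Gita ∩ Clara ∩ Quinn: 12:00-12:45, 16:00-16:15.
Those are the intersection windows.
Summing the common windows: 45 + 15 = 60 minutes.

60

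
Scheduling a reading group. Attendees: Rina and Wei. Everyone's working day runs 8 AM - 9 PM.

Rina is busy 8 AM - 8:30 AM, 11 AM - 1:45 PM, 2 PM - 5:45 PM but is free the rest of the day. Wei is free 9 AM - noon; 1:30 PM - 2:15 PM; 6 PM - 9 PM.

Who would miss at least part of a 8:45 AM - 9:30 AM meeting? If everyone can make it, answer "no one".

Wei

Rina free: 08:30-11:00, 13:45-14:00, 17:45-21:00 (invert busy blocks within the working day).
Wei free: 09:00-12:00, 13:30-14:15, 18:00-21:00.
Rina: free for 08:45-09:30. Wei: not fully free for 08:45-09:30.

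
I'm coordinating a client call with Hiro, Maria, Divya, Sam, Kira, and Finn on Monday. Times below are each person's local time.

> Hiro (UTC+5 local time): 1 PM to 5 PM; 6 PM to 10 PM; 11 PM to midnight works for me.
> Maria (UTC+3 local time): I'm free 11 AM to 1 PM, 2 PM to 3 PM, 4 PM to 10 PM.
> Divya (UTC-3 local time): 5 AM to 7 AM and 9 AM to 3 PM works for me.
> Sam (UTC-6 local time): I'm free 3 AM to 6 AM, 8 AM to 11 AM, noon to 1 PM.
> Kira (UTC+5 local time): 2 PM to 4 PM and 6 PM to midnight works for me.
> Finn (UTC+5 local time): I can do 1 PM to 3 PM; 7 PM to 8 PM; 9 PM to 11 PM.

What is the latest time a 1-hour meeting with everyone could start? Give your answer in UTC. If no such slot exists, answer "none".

Hiro in UTC: 08:00-12:00, 13:00-17:00, 18:00-19:00 (subtract 5h to convert from UTC+5).
Maria in UTC: 08:00-10:00, 11:00-12:00, 13:00-19:00 (subtract 3h to convert from UTC+3).
Divya in UTC: 08:00-10:00, 12:00-18:00 (add 3h to convert from UTC-3).
Sam in UTC: 09:00-12:00, 14:00-17:00, 18:00-19:00 (add 6h to convert from UTC-6).
Kira in UTC: 09:00-11:00, 13:00-19:00 (subtract 5h to convert from UTC+5).
Finn in UTC: 08:00-10:00, 14:00-15:00, 16:00-18:00 (subtract 5h to convert from UTC+5).
Hiro ∩ Maria: 08:00-10:00, 11:00-12:00, 13:00-17:00, 18:00-19:00.
Hiro ∩ Maria ∩ Divya: 08:00-10:00, 13:00-17:00.
Hiro ∩ Maria ∩ Divya ∩ Sam: 09:00-10:00, 14:00-17:00.
Hiro ∩ Maria ∩ Divya ∩ Sam ∩ Kira: 09:00-10:00, 14:00-17:00.
Hiro ∩ Maria ∩ Divya ∩ Sam ∩ Kira ∩ Finn: 09:00-10:00, 14:00-15:00, 16:00-17:00.
Those are the intersection windows.
The last common window of at least 60 minutes is 16:00-17:00; a 60-minute meeting can start as late as 16:00 and still end by 17:00.

16:00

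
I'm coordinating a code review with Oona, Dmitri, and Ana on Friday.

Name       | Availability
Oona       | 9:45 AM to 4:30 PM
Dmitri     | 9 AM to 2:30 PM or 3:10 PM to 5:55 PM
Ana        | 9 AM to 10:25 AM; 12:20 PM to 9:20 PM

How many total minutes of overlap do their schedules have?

250

Oona ∩ Dmitri: 09:45-14:30, 15:10-16:30.
Oona ∩ Dmitri ∩ Ana: 09:45-10:25, 12:20-14:30, 15:10-16:30.
Those are the intersection windows.
Summing the common windows: 40 + 130 + 80 = 250 minutes.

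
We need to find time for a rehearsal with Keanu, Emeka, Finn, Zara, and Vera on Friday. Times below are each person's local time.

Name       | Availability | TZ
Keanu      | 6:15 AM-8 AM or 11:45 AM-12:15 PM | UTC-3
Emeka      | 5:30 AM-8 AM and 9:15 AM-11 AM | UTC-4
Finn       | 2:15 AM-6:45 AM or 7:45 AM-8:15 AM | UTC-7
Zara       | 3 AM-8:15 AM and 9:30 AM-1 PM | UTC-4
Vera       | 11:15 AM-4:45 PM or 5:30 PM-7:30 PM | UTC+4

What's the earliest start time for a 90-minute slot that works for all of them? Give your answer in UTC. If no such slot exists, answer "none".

Keanu in UTC: 09:15-11:00, 14:45-15:15 (add 3h to convert from UTC-3).
Emeka in UTC: 09:30-12:00, 13:15-15:00 (add 4h to convert from UTC-4).
Finn in UTC: 09:15-13:45, 14:45-15:15 (add 7h to convert from UTC-7).
Zara in UTC: 07:00-12:15, 13:30-17:00 (add 4h to convert from UTC-4).
Vera in UTC: 07:15-12:45, 13:30-15:30 (subtract 4h to convert from UTC+4).
Keanu ∩ Emeka: 09:30-11:00, 14:45-15:00.
Keanu ∩ Emeka ∩ Finn: 09:30-11:00, 14:45-15:00.
Keanu ∩ Emeka ∩ Finn ∩ Zara: 09:30-11:00, 14:45-15:00.
Keanu ∩ Emeka ∩ Finn ∩ Zara ∩ Vera: 09:30-11:00, 14:45-15:00.
Those are the intersection windows.
The first common window of at least 90 minutes is 09:30-11:00, so the earliest start is 09:30.

09:30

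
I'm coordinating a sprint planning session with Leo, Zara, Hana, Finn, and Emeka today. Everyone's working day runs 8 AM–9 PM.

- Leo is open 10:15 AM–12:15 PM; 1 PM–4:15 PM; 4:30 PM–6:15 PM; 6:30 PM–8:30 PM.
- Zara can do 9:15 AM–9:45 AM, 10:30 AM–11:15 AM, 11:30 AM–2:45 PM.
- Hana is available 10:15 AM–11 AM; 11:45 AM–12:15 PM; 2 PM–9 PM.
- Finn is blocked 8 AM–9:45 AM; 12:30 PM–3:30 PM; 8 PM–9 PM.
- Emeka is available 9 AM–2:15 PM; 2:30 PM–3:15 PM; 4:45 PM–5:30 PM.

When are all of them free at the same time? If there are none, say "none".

10:30-11:00, 11:45-12:15

Leo free: 10:15-12:15, 13:00-16:15, 16:30-18:15, 18:30-20:30.
Zara free: 09:15-09:45, 10:30-11:15, 11:30-14:45.
Hana free: 10:15-11:00, 11:45-12:15, 14:00-21:00.
Finn free: 09:45-12:30, 15:30-20:00 (invert busy blocks within the working day).
Emeka free: 09:00-14:15, 14:30-15:15, 16:45-17:30.
Leo ∩ Zara: 10:30-11:15, 11:30-12:15, 13:00-14:45.
Leo ∩ Zara ∩ Hana: 10:30-11:00, 11:45-12:15, 14:00-14:45.
Leo ∩ Zara ∩ Hana ∩ Finn: 10:30-11:00, 11:45-12:15.
Leo ∩ Zara ∩ Hana ∩ Finn ∩ Emeka: 10:30-11:00, 11:45-12:15.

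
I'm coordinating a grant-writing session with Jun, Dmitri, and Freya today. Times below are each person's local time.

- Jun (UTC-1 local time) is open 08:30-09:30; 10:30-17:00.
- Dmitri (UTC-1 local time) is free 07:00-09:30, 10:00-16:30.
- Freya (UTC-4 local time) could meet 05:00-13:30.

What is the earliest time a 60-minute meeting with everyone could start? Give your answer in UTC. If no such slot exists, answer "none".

09:30

Jun in UTC: 09:30-10:30, 11:30-18:00 (add 1h to convert from UTC-1).
Dmitri in UTC: 08:00-10:30, 11:00-17:30 (add 1h to convert from UTC-1).
Freya in UTC: 09:00-17:30 (add 4h to convert from UTC-4).
Jun ∩ Dmitri: 09:30-10:30, 11:30-17:30.
Jun ∩ Dmitri ∩ Freya: 09:30-10:30, 11:30-17:30.
The first common window of at least 60 minutes is 09:30-10:30, so the earliest start is 09:30.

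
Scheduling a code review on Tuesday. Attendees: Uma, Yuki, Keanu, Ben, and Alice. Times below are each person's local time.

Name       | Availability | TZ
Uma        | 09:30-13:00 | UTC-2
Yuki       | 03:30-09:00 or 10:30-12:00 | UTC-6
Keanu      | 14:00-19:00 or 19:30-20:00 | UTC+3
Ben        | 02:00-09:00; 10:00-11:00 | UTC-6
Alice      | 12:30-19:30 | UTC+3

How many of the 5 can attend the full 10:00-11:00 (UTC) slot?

Uma in UTC: 11:30-15:00 (add 2h to convert from UTC-2).
Yuki in UTC: 09:30-15:00, 16:30-18:00 (add 6h to convert from UTC-6).
Keanu in UTC: 11:00-16:00, 16:30-17:00 (subtract 3h to convert from UTC+3).
Ben in UTC: 08:00-15:00, 16:00-17:00 (add 6h to convert from UTC-6).
Alice in UTC: 09:30-16:30 (subtract 3h to convert from UTC+3).
Yuki, Ben, and Alice can make the full 10:00-11:00 slot — that's 3.

3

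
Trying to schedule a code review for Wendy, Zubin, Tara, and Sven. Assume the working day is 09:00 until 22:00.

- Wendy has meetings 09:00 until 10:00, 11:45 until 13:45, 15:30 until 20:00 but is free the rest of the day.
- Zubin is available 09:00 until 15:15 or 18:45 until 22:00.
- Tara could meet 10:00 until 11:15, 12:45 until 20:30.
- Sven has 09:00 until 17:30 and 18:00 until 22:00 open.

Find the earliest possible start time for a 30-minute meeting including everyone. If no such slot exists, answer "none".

Wendy free: 10:00-11:45, 13:45-15:30, 20:00-22:00 (invert busy blocks within the working day).
Zubin free: 09:00-15:15, 18:45-22:00.
Tara free: 10:00-11:15, 12:45-20:30.
Sven free: 09:00-17:30, 18:00-22:00.
Wendy ∩ Zubin: 10:00-11:45, 13:45-15:15, 20:00-22:00.
Wendy ∩ Zubin ∩ Tara: 10:00-11:15, 13:45-15:15, 20:00-20:30.
Wendy ∩ Zubin ∩ Tara ∩ Sven: 10:00-11:15, 13:45-15:15, 20:00-20:30.
The first common window of at least 30 minutes is 10:00-11:15, so the earliest start is 10:00.

10:00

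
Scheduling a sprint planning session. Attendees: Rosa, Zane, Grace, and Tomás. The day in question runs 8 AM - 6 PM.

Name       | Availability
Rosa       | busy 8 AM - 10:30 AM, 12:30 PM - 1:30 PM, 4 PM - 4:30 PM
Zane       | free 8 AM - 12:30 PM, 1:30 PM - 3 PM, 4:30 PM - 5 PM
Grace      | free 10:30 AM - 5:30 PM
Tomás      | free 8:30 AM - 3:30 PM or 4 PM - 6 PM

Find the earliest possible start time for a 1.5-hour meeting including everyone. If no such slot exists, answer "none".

Rosa free: 10:30-12:30, 13:30-16:00, 16:30-18:00 (invert busy blocks within the working day).
Zane free: 08:00-12:30, 13:30-15:00, 16:30-17:00.
Grace free: 10:30-17:30.
Tomás free: 08:30-15:30, 16:00-18:00.
Rosa ∩ Zane: 10:30-12:30, 13:30-15:00, 16:30-17:00.
Rosa ∩ Zane ∩ Grace: 10:30-12:30, 13:30-15:00, 16:30-17:00.
Rosa ∩ Zane ∩ Grace ∩ Tomás: 10:30-12:30, 13:30-15:00, 16:30-17:00.
Those are the intersection windows.
The first common window of at least 90 minutes is 10:30-12:30, so the earliest start is 10:30.

10:30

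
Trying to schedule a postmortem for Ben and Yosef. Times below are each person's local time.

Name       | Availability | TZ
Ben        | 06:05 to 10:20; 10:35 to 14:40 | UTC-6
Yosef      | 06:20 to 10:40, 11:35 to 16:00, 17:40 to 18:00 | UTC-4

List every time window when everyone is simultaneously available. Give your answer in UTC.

12:05-14:40, 15:35-16:20, 16:35-20:00

Ben in UTC: 12:05-16:20, 16:35-20:40 (add 6h to convert from UTC-6).
Yosef in UTC: 10:20-14:40, 15:35-20:00, 21:40-22:00 (add 4h to convert from UTC-4).
Ben ∩ Yosef: 12:05-14:40, 15:35-16:20, 16:35-20:00.
Those are the intersection windows.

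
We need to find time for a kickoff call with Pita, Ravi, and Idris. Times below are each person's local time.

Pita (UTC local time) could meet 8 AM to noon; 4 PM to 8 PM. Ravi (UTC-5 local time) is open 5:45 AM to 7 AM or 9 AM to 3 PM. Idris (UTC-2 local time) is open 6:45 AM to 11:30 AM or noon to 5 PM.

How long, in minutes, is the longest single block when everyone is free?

Pita in UTC: 08:00-12:00, 16:00-20:00.
Ravi in UTC: 10:45-12:00, 14:00-20:00 (add 5h to convert from UTC-5).
Idris in UTC: 08:45-13:30, 14:00-19:00 (add 2h to convert from UTC-2).
Pita ∩ Ravi: 10:45-12:00, 16:00-20:00.
Pita ∩ Ravi ∩ Idris: 10:45-12:00, 16:00-19:00.
The longest is 16:00-19:00 at 180 minutes.

180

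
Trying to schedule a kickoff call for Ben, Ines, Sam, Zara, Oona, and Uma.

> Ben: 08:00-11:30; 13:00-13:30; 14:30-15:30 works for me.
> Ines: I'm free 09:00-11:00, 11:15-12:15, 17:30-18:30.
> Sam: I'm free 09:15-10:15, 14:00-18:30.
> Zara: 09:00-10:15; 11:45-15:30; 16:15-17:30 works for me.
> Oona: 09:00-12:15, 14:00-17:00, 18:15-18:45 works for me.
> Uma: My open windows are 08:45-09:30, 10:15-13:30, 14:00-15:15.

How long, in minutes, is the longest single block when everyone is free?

Ben ∩ Ines: 09:00-11:00, 11:15-11:30.
Ben ∩ Ines ∩ Sam: 09:15-10:15.
Ben ∩ Ines ∩ Sam ∩ Zara: 09:15-10:15.
Ben ∩ Ines ∩ Sam ∩ Zara ∩ Oona: 09:15-10:15.
Ben ∩ Ines ∩ Sam ∩ Zara ∩ Oona ∩ Uma: 09:15-09:30.
The longest is 09:15-09:30 at 15 minutes.

15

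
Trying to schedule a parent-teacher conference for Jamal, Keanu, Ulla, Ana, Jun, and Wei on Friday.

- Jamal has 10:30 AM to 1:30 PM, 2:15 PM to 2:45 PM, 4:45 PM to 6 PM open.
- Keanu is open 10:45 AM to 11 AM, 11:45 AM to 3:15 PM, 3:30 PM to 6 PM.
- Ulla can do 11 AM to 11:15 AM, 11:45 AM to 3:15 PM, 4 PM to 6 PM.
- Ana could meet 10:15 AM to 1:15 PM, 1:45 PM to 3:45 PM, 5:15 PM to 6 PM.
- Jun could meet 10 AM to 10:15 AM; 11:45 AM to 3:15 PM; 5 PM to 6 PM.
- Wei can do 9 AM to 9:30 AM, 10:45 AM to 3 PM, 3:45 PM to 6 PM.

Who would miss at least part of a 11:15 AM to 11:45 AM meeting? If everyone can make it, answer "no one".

Jun, Keanu, Ulla

Jamal: free for 11:15-11:45. Keanu: not fully free for 11:15-11:45. Ulla: not fully free for 11:15-11:45. Ana: free for 11:15-11:45. Jun: not fully free for 11:15-11:45. Wei: free for 11:15-11:45.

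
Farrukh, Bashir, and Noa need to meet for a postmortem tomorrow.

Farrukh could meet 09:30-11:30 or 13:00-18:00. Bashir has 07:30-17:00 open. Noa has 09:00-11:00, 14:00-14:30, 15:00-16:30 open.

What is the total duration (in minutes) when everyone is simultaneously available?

Farrukh ∩ Bashir: 09:30-11:30, 13:00-17:00.
Farrukh ∩ Bashir ∩ Noa: 09:30-11:00, 14:00-14:30, 15:00-16:30.
Summing the common windows: 90 + 30 + 90 = 210 minutes.

210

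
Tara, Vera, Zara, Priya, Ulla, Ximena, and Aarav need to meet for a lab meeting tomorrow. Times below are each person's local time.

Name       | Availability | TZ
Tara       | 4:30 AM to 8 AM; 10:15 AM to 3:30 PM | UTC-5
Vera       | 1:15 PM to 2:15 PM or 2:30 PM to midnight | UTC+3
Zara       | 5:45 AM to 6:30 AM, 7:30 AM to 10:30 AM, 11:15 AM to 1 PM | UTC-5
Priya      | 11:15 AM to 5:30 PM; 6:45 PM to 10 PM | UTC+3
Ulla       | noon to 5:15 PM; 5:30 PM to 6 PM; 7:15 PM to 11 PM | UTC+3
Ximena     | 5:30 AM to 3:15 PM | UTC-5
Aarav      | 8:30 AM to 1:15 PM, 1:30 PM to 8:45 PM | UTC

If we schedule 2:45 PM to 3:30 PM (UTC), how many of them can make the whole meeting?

Tara in UTC: 09:30-13:00, 15:15-20:30 (add 5h to convert from UTC-5).
Vera in UTC: 10:15-11:15, 11:30-21:00 (subtract 3h to convert from UTC+3).
Zara in UTC: 10:45-11:30, 12:30-15:30, 16:15-18:00 (add 5h to convert from UTC-5).
Priya in UTC: 08:15-14:30, 15:45-19:00 (subtract 3h to convert from UTC+3).
Ulla in UTC: 09:00-14:15, 14:30-15:00, 16:15-20:00 (subtract 3h to convert from UTC+3).
Ximena in UTC: 10:30-20:15 (add 5h to convert from UTC-5).
Aarav in UTC: 08:30-13:15, 13:30-20:45.
Vera, Zara, Ximena, and Aarav can make the full 14:45-15:30 slot — that's 4.

4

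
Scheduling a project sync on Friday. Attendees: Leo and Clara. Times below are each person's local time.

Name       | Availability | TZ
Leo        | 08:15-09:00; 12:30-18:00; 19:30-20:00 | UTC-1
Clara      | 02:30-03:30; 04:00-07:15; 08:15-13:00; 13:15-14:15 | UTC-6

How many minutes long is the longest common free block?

Leo in UTC: 09:15-10:00, 13:30-19:00, 20:30-21:00 (add 1h to convert from UTC-1).
Clara in UTC: 08:30-09:30, 10:00-13:15, 14:15-19:00, 19:15-20:15 (add 6h to convert from UTC-6).
Leo ∩ Clara: 09:15-09:30, 14:15-19:00.
The longest is 14:15-19:00 at 285 minutes.

285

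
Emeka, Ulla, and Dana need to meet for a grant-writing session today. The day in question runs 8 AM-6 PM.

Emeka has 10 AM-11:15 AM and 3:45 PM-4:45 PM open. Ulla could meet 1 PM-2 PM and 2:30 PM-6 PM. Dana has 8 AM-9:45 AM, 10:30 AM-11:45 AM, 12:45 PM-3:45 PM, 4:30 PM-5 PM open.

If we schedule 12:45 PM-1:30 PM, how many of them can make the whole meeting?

Dana can make the full 12:45-13:30 slot — that's 1.

1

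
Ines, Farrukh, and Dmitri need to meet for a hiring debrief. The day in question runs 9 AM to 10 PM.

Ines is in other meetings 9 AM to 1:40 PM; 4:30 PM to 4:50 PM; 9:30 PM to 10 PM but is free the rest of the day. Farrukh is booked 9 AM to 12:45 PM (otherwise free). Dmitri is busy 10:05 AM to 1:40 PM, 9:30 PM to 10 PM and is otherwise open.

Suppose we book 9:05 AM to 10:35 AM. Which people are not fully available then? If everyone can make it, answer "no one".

Dmitri, Farrukh, Ines

Ines free: 13:40-16:30, 16:50-21:30 (invert busy blocks within the working day).
Farrukh free: 12:45-22:00 (invert busy blocks within the working day).
Dmitri free: 09:00-10:05, 13:40-21:30 (invert busy blocks within the working day).
Ines: not fully free for 09:05-10:35. Farrukh: not fully free for 09:05-10:35. Dmitri: not fully free for 09:05-10:35.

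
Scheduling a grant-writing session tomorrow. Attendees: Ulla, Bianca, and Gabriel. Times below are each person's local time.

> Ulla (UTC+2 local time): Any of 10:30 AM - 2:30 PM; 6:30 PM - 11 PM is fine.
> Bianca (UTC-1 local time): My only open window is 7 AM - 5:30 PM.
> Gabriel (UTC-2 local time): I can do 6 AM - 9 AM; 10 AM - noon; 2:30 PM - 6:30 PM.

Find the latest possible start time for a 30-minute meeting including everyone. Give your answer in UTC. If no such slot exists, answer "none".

18:00

Ulla in UTC: 08:30-12:30, 16:30-21:00 (subtract 2h to convert from UTC+2).
Bianca in UTC: 08:00-18:30 (add 1h to convert from UTC-1).
Gabriel in UTC: 08:00-11:00, 12:00-14:00, 16:30-20:30 (add 2h to convert from UTC-2).
Ulla ∩ Bianca: 08:30-12:30, 16:30-18:30.
Ulla ∩ Bianca ∩ Gabriel: 08:30-11:00, 12:00-12:30, 16:30-18:30.
So the common availability across everyone is 08:30-11:00, 12:00-12:30, 16:30-18:30.
The last common window of at least 30 minutes is 16:30-18:30; a 30-minute meeting can start as late as 18:00 and still end by 18:30.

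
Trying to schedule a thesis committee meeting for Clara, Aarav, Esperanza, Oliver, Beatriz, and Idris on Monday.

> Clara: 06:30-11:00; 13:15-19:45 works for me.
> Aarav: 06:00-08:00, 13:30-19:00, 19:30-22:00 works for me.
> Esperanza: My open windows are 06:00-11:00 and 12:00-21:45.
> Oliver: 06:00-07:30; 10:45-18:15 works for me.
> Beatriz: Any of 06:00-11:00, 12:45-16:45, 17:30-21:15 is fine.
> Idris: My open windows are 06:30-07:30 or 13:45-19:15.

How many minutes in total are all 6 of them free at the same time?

Clara ∩ Aarav: 06:30-08:00, 13:30-19:00, 19:30-19:45.
Clara ∩ Aarav ∩ Esperanza: 06:30-08:00, 13:30-19:00, 19:30-19:45.
Clara ∩ Aarav ∩ Esperanza ∩ Oliver: 06:30-07:30, 13:30-18:15.
Clara ∩ Aarav ∩ Esperanza ∩ Oliver ∩ Beatriz: 06:30-07:30, 13:30-16:45, 17:30-18:15.
Clara ∩ Aarav ∩ Esperanza ∩ Oliver ∩ Beatriz ∩ Idris: 06:30-07:30, 13:45-16:45, 17:30-18:15.
Those are the intersection windows.
Summing the common windows: 60 + 180 + 45 = 285 minutes.

285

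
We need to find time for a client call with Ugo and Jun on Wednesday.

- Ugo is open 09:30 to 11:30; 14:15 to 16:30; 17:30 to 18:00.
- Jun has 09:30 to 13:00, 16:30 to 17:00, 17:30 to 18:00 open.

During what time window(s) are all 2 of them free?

Ugo ∩ Jun: 09:30-11:30, 17:30-18:00.

09:30-11:30, 17:30-18:00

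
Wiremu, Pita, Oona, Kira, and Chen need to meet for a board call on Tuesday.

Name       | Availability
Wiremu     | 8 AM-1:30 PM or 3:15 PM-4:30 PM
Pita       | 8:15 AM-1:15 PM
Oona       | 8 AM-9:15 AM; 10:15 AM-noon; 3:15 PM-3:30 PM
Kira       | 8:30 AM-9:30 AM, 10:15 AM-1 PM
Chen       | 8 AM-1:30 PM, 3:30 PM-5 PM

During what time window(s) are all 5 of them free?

Wiremu ∩ Pita: 08:15-13:15.
Wiremu ∩ Pita ∩ Oona: 08:15-09:15, 10:15-12:00.
Wiremu ∩ Pita ∩ Oona ∩ Kira: 08:30-09:15, 10:15-12:00.
Wiremu ∩ Pita ∩ Oona ∩ Kira ∩ Chen: 08:30-09:15, 10:15-12:00.

08:30-09:15, 10:15-12:00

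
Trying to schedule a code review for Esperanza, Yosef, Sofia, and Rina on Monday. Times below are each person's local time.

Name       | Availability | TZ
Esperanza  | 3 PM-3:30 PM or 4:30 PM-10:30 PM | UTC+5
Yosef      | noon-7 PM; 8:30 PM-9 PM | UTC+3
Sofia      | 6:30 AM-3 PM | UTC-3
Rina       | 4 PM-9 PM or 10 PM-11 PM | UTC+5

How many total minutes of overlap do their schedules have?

270

Esperanza in UTC: 10:00-10:30, 11:30-17:30 (subtract 5h to convert from UTC+5).
Yosef in UTC: 09:00-16:00, 17:30-18:00 (subtract 3h to convert from UTC+3).
Sofia in UTC: 09:30-18:00 (add 3h to convert from UTC-3).
Rina in UTC: 11:00-16:00, 17:00-18:00 (subtract 5h to convert from UTC+5).
Esperanza ∩ Yosef: 10:00-10:30, 11:30-16:00.
Esperanza ∩ Yosef ∩ Sofia: 10:00-10:30, 11:30-16:00.
Esperanza ∩ Yosef ∩ Sofia ∩ Rina: 11:30-16:00.
That's a single block of 270 minutes.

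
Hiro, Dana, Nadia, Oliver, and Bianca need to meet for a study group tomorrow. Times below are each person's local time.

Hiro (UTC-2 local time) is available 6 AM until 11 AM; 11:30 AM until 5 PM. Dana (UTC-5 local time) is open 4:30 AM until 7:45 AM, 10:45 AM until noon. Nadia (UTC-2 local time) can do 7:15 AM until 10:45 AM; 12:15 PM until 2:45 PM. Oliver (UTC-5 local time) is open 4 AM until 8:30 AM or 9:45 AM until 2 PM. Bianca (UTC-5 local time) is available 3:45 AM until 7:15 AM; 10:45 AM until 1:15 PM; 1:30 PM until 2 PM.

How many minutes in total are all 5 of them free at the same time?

Hiro in UTC: 08:00-13:00, 13:30-19:00 (add 2h to convert from UTC-2).
Dana in UTC: 09:30-12:45, 15:45-17:00 (add 5h to convert from UTC-5).
Nadia in UTC: 09:15-12:45, 14:15-16:45 (add 2h to convert from UTC-2).
Oliver in UTC: 09:00-13:30, 14:45-19:00 (add 5h to convert from UTC-5).
Bianca in UTC: 08:45-12:15, 15:45-18:15, 18:30-19:00 (add 5h to convert from UTC-5).
Hiro ∩ Dana: 09:30-12:45, 15:45-17:00.
Hiro ∩ Dana ∩ Nadia: 09:30-12:45, 15:45-16:45.
Hiro ∩ Dana ∩ Nadia ∩ Oliver: 09:30-12:45, 15:45-16:45.
Hiro ∩ Dana ∩ Nadia ∩ Oliver ∩ Bianca: 09:30-12:15, 15:45-16:45.
Summing the common windows: 165 + 60 = 225 minutes.

225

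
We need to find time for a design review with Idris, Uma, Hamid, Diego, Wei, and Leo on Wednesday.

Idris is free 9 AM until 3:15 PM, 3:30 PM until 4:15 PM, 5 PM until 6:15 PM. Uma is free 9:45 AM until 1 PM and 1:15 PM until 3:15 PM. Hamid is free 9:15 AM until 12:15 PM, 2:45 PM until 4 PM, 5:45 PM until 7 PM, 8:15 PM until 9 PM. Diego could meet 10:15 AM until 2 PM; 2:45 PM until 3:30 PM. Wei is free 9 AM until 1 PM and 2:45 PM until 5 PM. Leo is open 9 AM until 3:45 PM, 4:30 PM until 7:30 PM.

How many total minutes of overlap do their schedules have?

Idris ∩ Uma: 09:45-13:00, 13:15-15:15.
Idris ∩ Uma ∩ Hamid: 09:45-12:15, 14:45-15:15.
Idris ∩ Uma ∩ Hamid ∩ Diego: 10:15-12:15, 14:45-15:15.
Idris ∩ Uma ∩ Hamid ∩ Diego ∩ Wei: 10:15-12:15, 14:45-15:15.
Idris ∩ Uma ∩ Hamid ∩ Diego ∩ Wei ∩ Leo: 10:15-12:15, 14:45-15:15.
Those are the intersection windows.
Summing the common windows: 120 + 30 = 150 minutes.

150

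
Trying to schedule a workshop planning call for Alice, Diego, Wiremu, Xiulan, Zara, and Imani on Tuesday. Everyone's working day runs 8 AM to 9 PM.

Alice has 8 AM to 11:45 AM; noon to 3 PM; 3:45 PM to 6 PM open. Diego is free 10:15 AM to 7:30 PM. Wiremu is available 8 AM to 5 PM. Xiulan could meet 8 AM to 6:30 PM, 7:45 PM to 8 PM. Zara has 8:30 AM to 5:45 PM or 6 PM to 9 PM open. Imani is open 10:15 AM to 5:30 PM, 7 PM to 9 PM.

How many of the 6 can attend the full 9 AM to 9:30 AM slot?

Alice, Wiremu, Xiulan, and Zara can make the full 09:00-09:30 slot — that's 4.

4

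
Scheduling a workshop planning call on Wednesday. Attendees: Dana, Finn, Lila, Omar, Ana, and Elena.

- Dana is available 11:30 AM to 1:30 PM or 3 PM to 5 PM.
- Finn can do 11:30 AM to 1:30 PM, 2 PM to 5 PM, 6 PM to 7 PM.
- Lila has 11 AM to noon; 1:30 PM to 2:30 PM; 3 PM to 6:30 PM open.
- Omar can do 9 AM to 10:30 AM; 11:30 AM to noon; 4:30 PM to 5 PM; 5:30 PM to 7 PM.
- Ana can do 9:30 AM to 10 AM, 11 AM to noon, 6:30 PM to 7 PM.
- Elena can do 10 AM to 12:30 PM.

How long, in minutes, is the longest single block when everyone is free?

Dana ∩ Finn: 11:30-13:30, 15:00-17:00.
Dana ∩ Finn ∩ Lila: 11:30-12:00, 15:00-17:00.
Dana ∩ Finn ∩ Lila ∩ Omar: 11:30-12:00, 16:30-17:00.
Dana ∩ Finn ∩ Lila ∩ Omar ∩ Ana: 11:30-12:00.
Dana ∩ Finn ∩ Lila ∩ Omar ∩ Ana ∩ Elena: 11:30-12:00.
Those are the intersection windows.
The longest is 11:30-12:00 at 30 minutes.

30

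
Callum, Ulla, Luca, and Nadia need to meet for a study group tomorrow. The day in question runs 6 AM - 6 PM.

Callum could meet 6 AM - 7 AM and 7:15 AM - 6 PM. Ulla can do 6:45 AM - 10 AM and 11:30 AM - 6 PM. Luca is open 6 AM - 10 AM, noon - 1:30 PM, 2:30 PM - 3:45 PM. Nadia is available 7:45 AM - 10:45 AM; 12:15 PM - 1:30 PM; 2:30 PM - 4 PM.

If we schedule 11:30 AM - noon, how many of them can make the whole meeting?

Callum and Ulla can make the full 11:30-12:00 slot — that's 2.

2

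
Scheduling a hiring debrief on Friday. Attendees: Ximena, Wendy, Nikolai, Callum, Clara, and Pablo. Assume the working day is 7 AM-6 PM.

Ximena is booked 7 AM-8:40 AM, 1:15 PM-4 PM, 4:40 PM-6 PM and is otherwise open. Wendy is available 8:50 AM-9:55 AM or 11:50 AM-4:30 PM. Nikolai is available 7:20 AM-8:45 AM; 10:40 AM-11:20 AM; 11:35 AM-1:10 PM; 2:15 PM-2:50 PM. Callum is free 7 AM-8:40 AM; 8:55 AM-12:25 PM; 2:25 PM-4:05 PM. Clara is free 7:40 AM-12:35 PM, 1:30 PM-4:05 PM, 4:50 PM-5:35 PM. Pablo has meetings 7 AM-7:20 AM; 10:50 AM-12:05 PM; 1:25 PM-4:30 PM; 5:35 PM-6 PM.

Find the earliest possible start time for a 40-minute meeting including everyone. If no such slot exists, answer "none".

Ximena free: 08:40-13:15, 16:00-16:40 (invert busy blocks within the working day).
Wendy free: 08:50-09:55, 11:50-16:30.
Nikolai free: 07:20-08:45, 10:40-11:20, 11:35-13:10, 14:15-14:50.
Callum free: 07:00-08:40, 08:55-12:25, 14:25-16:05.
Clara free: 07:40-12:35, 13:30-16:05, 16:50-17:35.
Pablo free: 07:20-10:50, 12:05-13:25, 16:30-17:35 (invert busy blocks within the working day).
Ximena ∩ Wendy: 08:50-09:55, 11:50-13:15, 16:00-16:30.
Ximena ∩ Wendy ∩ Nikolai: 11:50-13:10.
Ximena ∩ Wendy ∩ Nikolai ∩ Callum: 11:50-12:25.
Ximena ∩ Wendy ∩ Nikolai ∩ Callum ∩ Clara: 11:50-12:25.
Ximena ∩ Wendy ∩ Nikolai ∩ Callum ∩ Clara ∩ Pablo: 12:05-12:25.
Those are the intersection windows.
No common window is at least 40 minutes long.

none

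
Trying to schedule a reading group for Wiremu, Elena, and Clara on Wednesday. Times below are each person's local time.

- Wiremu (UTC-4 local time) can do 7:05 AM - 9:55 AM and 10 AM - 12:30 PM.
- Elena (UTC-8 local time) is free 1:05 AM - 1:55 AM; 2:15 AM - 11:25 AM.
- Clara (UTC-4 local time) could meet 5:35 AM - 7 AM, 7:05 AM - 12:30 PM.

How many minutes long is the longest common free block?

Wiremu in UTC: 11:05-13:55, 14:00-16:30 (add 4h to convert from UTC-4).
Elena in UTC: 09:05-09:55, 10:15-19:25 (add 8h to convert from UTC-8).
Clara in UTC: 09:35-11:00, 11:05-16:30 (add 4h to convert from UTC-4).
Wiremu ∩ Elena: 11:05-13:55, 14:00-16:30.
Wiremu ∩ Elena ∩ Clara: 11:05-13:55, 14:00-16:30.
The longest is 11:05-13:55 at 170 minutes.

170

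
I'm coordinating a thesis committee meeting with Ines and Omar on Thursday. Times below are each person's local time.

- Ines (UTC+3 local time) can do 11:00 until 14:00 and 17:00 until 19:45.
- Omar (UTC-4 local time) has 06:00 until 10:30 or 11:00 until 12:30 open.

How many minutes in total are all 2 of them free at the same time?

Ines in UTC: 08:00-11:00, 14:00-16:45 (subtract 3h to convert from UTC+3).
Omar in UTC: 10:00-14:30, 15:00-16:30 (add 4h to convert from UTC-4).
Ines ∩ Omar: 10:00-11:00, 14:00-14:30, 15:00-16:30.
Summing the common windows: 60 + 30 + 90 = 180 minutes.

180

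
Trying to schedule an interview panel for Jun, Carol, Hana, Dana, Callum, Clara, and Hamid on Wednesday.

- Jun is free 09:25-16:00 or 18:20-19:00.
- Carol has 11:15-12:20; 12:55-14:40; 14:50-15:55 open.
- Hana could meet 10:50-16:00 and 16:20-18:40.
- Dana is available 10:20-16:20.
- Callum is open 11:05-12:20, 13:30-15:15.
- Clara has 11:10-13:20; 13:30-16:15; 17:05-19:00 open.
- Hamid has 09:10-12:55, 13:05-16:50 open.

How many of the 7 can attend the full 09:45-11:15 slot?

2

Jun and Hamid can make the full 09:45-11:15 slot — that's 2.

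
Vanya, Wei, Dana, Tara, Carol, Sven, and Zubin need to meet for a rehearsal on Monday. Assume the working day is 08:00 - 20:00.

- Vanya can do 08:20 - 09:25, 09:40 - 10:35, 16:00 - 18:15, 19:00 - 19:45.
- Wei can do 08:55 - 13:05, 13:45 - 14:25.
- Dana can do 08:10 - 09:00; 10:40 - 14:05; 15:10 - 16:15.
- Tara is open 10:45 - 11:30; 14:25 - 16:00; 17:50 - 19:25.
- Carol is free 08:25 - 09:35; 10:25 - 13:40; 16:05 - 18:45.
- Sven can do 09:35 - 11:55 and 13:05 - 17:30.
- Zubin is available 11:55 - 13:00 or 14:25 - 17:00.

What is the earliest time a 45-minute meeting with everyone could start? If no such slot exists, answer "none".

Vanya ∩ Wei: 08:55-09:25, 09:40-10:35.
Vanya ∩ Wei ∩ Dana: 08:55-09:00.
Vanya ∩ Wei ∩ Dana ∩ Tara: ∅.
Vanya ∩ Wei ∩ Dana ∩ Tara ∩ Carol: ∅.
Vanya ∩ Wei ∩ Dana ∩ Tara ∩ Carol ∩ Sven: ∅.
Vanya ∩ Wei ∩ Dana ∩ Tara ∩ Carol ∩ Sven ∩ Zubin: ∅.
There is no time when everyone is free.
No common window is at least 45 minutes long.

none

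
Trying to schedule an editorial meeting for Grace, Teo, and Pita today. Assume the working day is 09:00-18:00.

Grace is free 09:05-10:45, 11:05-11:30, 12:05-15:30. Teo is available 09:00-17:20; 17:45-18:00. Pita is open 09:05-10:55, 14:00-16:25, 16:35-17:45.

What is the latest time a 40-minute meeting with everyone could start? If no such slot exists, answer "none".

14:50

Grace ∩ Teo: 09:05-10:45, 11:05-11:30, 12:05-15:30.
Grace ∩ Teo ∩ Pita: 09:05-10:45, 14:00-15:30.
The last common window of at least 40 minutes is 14:00-15:30; a 40-minute meeting can start as late as 14:50 and still end by 15:30.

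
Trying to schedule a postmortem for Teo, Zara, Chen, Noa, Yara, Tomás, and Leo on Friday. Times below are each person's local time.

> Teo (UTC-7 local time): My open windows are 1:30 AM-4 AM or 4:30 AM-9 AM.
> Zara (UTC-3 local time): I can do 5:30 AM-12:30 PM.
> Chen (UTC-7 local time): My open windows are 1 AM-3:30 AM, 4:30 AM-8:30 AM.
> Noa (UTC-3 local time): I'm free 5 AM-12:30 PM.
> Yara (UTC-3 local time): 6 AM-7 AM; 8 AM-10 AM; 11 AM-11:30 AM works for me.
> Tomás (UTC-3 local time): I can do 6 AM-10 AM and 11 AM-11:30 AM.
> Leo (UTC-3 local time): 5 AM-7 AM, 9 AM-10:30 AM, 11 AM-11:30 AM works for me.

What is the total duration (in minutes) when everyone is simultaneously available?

150

Teo in UTC: 08:30-11:00, 11:30-16:00 (add 7h to convert from UTC-7).
Zara in UTC: 08:30-15:30 (add 3h to convert from UTC-3).
Chen in UTC: 08:00-10:30, 11:30-15:30 (add 7h to convert from UTC-7).
Noa in UTC: 08:00-15:30 (add 3h to convert from UTC-3).
Yara in UTC: 09:00-10:00, 11:00-13:00, 14:00-14:30 (add 3h to convert from UTC-3).
Tomás in UTC: 09:00-13:00, 14:00-14:30 (add 3h to convert from UTC-3).
Leo in UTC: 08:00-10:00, 12:00-13:30, 14:00-14:30 (add 3h to convert from UTC-3).
Teo ∩ Zara: 08:30-11:00, 11:30-15:30.
Teo ∩ Zara ∩ Chen: 08:30-10:30, 11:30-15:30.
Teo ∩ Zara ∩ Chen ∩ Noa: 08:30-10:30, 11:30-15:30.
Teo ∩ Zara ∩ Chen ∩ Noa ∩ Yara: 09:00-10:00, 11:30-13:00, 14:00-14:30.
Teo ∩ Zara ∩ Chen ∩ Noa ∩ Yara ∩ Tomás: 09:00-10:00, 11:30-13:00, 14:00-14:30.
Teo ∩ Zara ∩ Chen ∩ Noa ∩ Yara ∩ Tomás ∩ Leo: 09:00-10:00, 12:00-13:00, 14:00-14:30.
Those are the intersection windows.
Summing the common windows: 60 + 60 + 30 = 150 minutes.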